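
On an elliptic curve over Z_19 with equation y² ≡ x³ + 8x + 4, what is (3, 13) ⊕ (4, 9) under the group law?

(3, 13) + (4, 9). λ = (9 - 13)/(4 - 3) ≡ 15/1 mod 19. 1⁻¹ ≡ 1 (mod 19) since 1·1 = 1 ≡ 1, so λ ≡ 15.
  x = λ² - 3 - 4 = 225 - 7 ≡ 9; y = λ·(3 - 9) - 13 ≡ 11. → (9, 11)

(9, 11)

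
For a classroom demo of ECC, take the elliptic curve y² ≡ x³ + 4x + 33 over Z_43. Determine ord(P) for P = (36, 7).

2P: tangent at (36, 7): λ = (3·36² + 4)/(2·7) ≡ 22/14. 14⁻¹ ≡ 40 (mod 43), so λ ≡ 22·40 ≡ 20.
  x = λ² - 36 - 36 = 400 - 72 ≡ 27; y = λ·(36 - 27) - 7 ≡ 1. → (27, 1)
3P: (27, 1) + (36, 7). λ = (7 - 1)/(36 - 27) ≡ 6/9 mod 43. 9⁻¹ ≡ 24 (mod 43), so λ ≡ 15.
  x = λ² - 27 - 36 = 225 - 63 ≡ 33; y = λ·(27 - 33) - 1 ≡ 38. → (33, 38)
4P: (33, 38) + (36, 7). λ = (7 - 38)/(36 - 33) ≡ 12/3 mod 43. 3⁻¹ ≡ 29 (mod 43), so λ ≡ 4.
  x = λ² - 33 - 36 = 16 - 69 ≡ 33; y = λ·(33 - 33) - 38 ≡ 5. → (33, 5)
5P: (33, 5) + (36, 7). λ = (7 - 5)/(36 - 33) ≡ 2/3 mod 43. 3⁻¹ ≡ 29 (mod 43) since 3·29 = 87 ≡ 1, so λ ≡ 15.
  x = λ² - 33 - 36 = 225 - 69 ≡ 27; y = λ·(33 - 27) - 5 ≡ 42. → (27, 42)
6P: (27, 42) + (36, 7). λ = (7 - 42)/(36 - 27) ≡ 8/9 mod 43. 9⁻¹ ≡ 24 (mod 43), so λ ≡ 20.
  x = λ² - 27 - 36 = 400 - 63 ≡ 36; y = λ·(27 - 36) - 42 ≡ 36. → (36, 36)
7P: (36, 36) + (36, 7): same x and y₁ ≡ -y₂, so the sum is 𝒪.
7P = 𝒪, so the order is 7.

7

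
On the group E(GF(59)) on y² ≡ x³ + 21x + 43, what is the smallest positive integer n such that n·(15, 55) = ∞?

6

2P: tangent at (15, 55): λ = (3·15² + 21)/(2·55) ≡ 47/51. 51⁻¹ ≡ 22 (mod 59) since 51·22 = 1122 ≡ 1, so λ ≡ 47·22 ≡ 31.
  x = λ² - 15 - 15 = 961 - 30 ≡ 46; y = λ·(15 - 46) - 55 ≡ 46. → (46, 46)
3P: (46, 46) + (15, 55). λ = (55 - 46)/(15 - 46) ≡ 9/28 mod 59. 28⁻¹ ≡ 19 (mod 59) since 28·19 = 532 ≡ 1, so λ ≡ 53.
  x = λ² - 46 - 15 = 2809 - 61 ≡ 34; y = λ·(46 - 34) - 46 ≡ 0. → (34, 0)
4P: (34, 0) + (15, 55). λ = (55 - 0)/(15 - 34) ≡ 55/40 mod 59. 40⁻¹ ≡ 31 (mod 59) since 40·31 = 1240 ≡ 1, so λ ≡ 53.
  x = λ² - 34 - 15 = 2809 - 49 ≡ 46; y = λ·(34 - 46) - 0 ≡ 13. → (46, 13)
5P: (46, 13) + (15, 55). λ = (55 - 13)/(15 - 46) ≡ 42/28 mod 59. 28⁻¹ ≡ 19 (mod 59), so λ ≡ 31.
  x = λ² - 46 - 15 = 961 - 61 ≡ 15; y = λ·(46 - 15) - 13 ≡ 4. → (15, 4)
6P: (15, 4) + (15, 55): same x and y₁ ≡ -y₂, so the sum is ∞.
6P = ∞, so the order is 6.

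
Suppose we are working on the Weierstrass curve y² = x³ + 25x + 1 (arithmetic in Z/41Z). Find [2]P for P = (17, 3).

tangent at (17, 3): λ = (3·17² + 25)/(2·3) ≡ 31/6. 6⁻¹ ≡ 7 (mod 41) since 6·7 = 42 ≡ 1, so λ ≡ 31·7 ≡ 12.
  x = λ² - 17 - 17 = 144 - 34 ≡ 28; y = λ·(17 - 28) - 3 ≡ 29. → (28, 29)

(28, 29)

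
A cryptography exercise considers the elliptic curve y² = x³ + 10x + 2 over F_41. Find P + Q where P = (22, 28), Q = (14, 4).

(22, 28) + (14, 4). λ = (4 - 28)/(14 - 22) ≡ 17/33 mod 41. 33⁻¹ ≡ 5 (mod 41), so λ ≡ 3.
  x = λ² - 22 - 14 = 9 - 36 ≡ 14; y = λ·(22 - 14) - 28 ≡ 37. → (14, 37)

(14, 37)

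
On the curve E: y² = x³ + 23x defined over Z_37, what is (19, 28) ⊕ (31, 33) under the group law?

(27, 18)

(19, 28) + (31, 33). λ = (33 - 28)/(31 - 19) ≡ 5/12 mod 37. 12⁻¹ ≡ 34 (mod 37) since 12·34 = 408 ≡ 1, so λ ≡ 22.
  x = λ² - 19 - 31 = 484 - 50 ≡ 27; y = λ·(19 - 27) - 28 ≡ 18. → (27, 18)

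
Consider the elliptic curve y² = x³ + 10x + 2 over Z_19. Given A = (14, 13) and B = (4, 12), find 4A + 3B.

(4, 7)

First 4A:
Repeated addition: build up to 4A.
2A: tangent at (14, 13): λ = (3·14² + 10)/(2·13) ≡ 9/7. 7⁻¹ ≡ 11 (mod 19), so λ ≡ 9·11 ≡ 4.
  x = λ² - 14 - 14 = 16 - 28 ≡ 7; y = λ·(14 - 7) - 13 ≡ 15. → (7, 15)
3A: (7, 15) + (14, 13). λ = (13 - 15)/(14 - 7) ≡ 17/7 mod 19. 7⁻¹ ≡ 11 (mod 19), so λ ≡ 16.
  x = λ² - 7 - 14 = 256 - 21 ≡ 7; y = λ·(7 - 7) - 15 ≡ 4. → (7, 4)
4A: (7, 4) + (14, 13). λ = (13 - 4)/(14 - 7) ≡ 9/7 mod 19. 7⁻¹ ≡ 11 (mod 19), so λ ≡ 4.
  x = λ² - 7 - 14 = 16 - 21 ≡ 14; y = λ·(7 - 14) - 4 ≡ 6. → (14, 6)
4A = (14, 6).
Next 3B:
Repeated addition: build up to 3B.
2B: tangent at (4, 12): λ = (3·4² + 10)/(2·12) ≡ 1/5. 5⁻¹ ≡ 4 (mod 19) since 5·4 = 20 ≡ 1, so λ ≡ 1·4 ≡ 4.
  x = λ² - 4 - 4 = 16 - 8 ≡ 8; y = λ·(4 - 8) - 12 ≡ 10. → (8, 10)
3B: (8, 10) + (4, 12). λ = (12 - 10)/(4 - 8) ≡ 2/15 mod 19. 15⁻¹ ≡ 14 (mod 19), so λ ≡ 9.
  x = λ² - 8 - 4 = 81 - 12 ≡ 12; y = λ·(8 - 12) - 10 ≡ 11. → (12, 11)
3B = (12, 11).
Finally 4A + 3B:
(14, 6) + (12, 11). λ = (11 - 6)/(12 - 14) ≡ 5/17 mod 19. 17⁻¹ ≡ 9 (mod 19), so λ ≡ 7.
  x = λ² - 14 - 12 = 49 - 26 ≡ 4; y = λ·(14 - 4) - 6 ≡ 7. → (4, 7)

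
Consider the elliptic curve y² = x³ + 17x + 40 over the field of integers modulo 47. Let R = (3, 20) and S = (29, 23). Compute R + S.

(39, 12)

(3, 20) + (29, 23). λ = (23 - 20)/(29 - 3) ≡ 3/26 mod 47. 26⁻¹ ≡ 38 (mod 47), so λ ≡ 20.
  x = λ² - 3 - 29 = 400 - 32 ≡ 39; y = λ·(3 - 39) - 20 ≡ 12. → (39, 12)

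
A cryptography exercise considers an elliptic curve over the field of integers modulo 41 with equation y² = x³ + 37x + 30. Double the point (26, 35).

(29, 20)

tangent at (26, 35): λ = (3·26² + 37)/(2·35) ≡ 15/29. 29⁻¹ ≡ 17 (mod 41), so λ ≡ 15·17 ≡ 9.
  x = λ² - 26 - 26 = 81 - 52 ≡ 29; y = λ·(26 - 29) - 35 ≡ 20. → (29, 20)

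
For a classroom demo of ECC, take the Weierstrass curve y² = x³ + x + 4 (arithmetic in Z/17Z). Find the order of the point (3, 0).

2P: (3, 0) + (3, 0): same x and y₁ ≡ -y₂, so the sum is O.
2P = O, so the order is 2.

2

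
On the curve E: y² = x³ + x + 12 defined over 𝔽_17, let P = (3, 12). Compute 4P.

Double-and-add on 4 = (100)₂. Start with P = (3, 12) for the leading 1-bit.
double: tangent at (3, 12): λ = (3·3² + 1)/(2·12) ≡ 11/7. 7⁻¹ ≡ 5 (mod 17), so λ ≡ 11·5 ≡ 4.
  x = λ² - 3 - 3 = 16 - 6 ≡ 10; y = λ·(3 - 10) - 12 ≡ 11. → (10, 11)
double: tangent at (10, 11): λ = (3·10² + 1)/(2·11) ≡ 12/5. 5⁻¹ ≡ 7 (mod 17), so λ ≡ 12·7 ≡ 16.
  x = λ² - 10 - 10 = 256 - 20 ≡ 15; y = λ·(10 - 15) - 11 ≡ 11. → (15, 11)

(15, 11)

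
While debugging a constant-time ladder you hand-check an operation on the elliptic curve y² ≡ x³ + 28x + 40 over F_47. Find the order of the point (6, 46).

3

2P: tangent at (6, 46): λ = (3·6² + 28)/(2·46) ≡ 42/45. 45⁻¹ ≡ 23 (mod 47), so λ ≡ 42·23 ≡ 26.
  x = λ² - 6 - 6 = 676 - 12 ≡ 6; y = λ·(6 - 6) - 46 ≡ 1. → (6, 1)
3P: (6, 1) + (6, 46): same x and y₁ ≡ -y₂, so the sum is O.
3P = O, so the order is 3.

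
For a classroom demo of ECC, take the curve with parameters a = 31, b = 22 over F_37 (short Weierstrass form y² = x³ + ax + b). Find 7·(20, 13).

Write G = (20, 13).
Repeated addition: build up to 7G.
2G: tangent at (20, 13): λ = (3·20² + 31)/(2·13) ≡ 10/26. 26⁻¹ ≡ 10 (mod 37) since 26·10 = 260 ≡ 1, so λ ≡ 10·10 ≡ 26.
  x = λ² - 20 - 20 = 676 - 40 ≡ 7; y = λ·(20 - 7) - 13 ≡ 29. → (7, 29)
3G: (7, 29) + (20, 13). λ = (13 - 29)/(20 - 7) ≡ 21/13 mod 37. 13⁻¹ ≡ 20 (mod 37), so λ ≡ 13.
  x = λ² - 7 - 20 = 169 - 27 ≡ 31; y = λ·(7 - 31) - 29 ≡ 29. → (31, 29)
4G: (31, 29) + (20, 13). λ = (13 - 29)/(20 - 31) ≡ 21/26 mod 37. 26⁻¹ ≡ 10 (mod 37), so λ ≡ 25.
  x = λ² - 31 - 20 = 625 - 51 ≡ 19; y = λ·(31 - 19) - 29 ≡ 12. → (19, 12)
5G: (19, 12) + (20, 13). λ = (13 - 12)/(20 - 19) ≡ 1/1 mod 37. 1⁻¹ ≡ 1 (mod 37) since 1·1 = 1 ≡ 1, so λ ≡ 1.
  x = λ² - 19 - 20 = 1 - 39 ≡ 36; y = λ·(19 - 36) - 12 ≡ 8. → (36, 8)
6G: (36, 8) + (20, 13). λ = (13 - 8)/(20 - 36) ≡ 5/21 mod 37. 21⁻¹ ≡ 30 (mod 37) since 21·30 = 630 ≡ 1, so λ ≡ 2.
  x = λ² - 36 - 20 = 4 - 56 ≡ 22; y = λ·(36 - 22) - 8 ≡ 20. → (22, 20)
7G: (22, 20) + (20, 13). λ = (13 - 20)/(20 - 22) ≡ 30/35 mod 37. 35⁻¹ ≡ 18 (mod 37) since 35·18 = 630 ≡ 1, so λ ≡ 22.
  x = λ² - 22 - 20 = 484 - 42 ≡ 35; y = λ·(22 - 35) - 20 ≡ 27. → (35, 27)

(35, 27)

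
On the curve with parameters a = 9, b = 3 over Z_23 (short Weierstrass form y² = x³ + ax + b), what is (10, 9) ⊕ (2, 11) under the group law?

(1, 6)

(10, 9) + (2, 11). λ = (11 - 9)/(2 - 10) ≡ 2/15 mod 23. 15⁻¹ ≡ 20 (mod 23), so λ ≡ 17.
  x = λ² - 10 - 2 = 289 - 12 ≡ 1; y = λ·(10 - 1) - 9 ≡ 6. → (1, 6)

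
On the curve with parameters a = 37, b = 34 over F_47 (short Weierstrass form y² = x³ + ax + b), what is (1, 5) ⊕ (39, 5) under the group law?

(7, 42)

(1, 5) + (39, 5). λ = (5 - 5)/(39 - 1) ≡ 0/38 mod 47. 38⁻¹ ≡ 26 (mod 47) since 38·26 = 988 ≡ 1, so λ ≡ 0.
  x = λ² - 1 - 39 = 0 - 40 ≡ 7; y = λ·(1 - 7) - 5 ≡ 42. → (7, 42)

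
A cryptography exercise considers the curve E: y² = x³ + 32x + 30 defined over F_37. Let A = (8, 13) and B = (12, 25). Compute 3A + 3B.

First 3A:
Repeated addition: build up to 3A.
2A: tangent at (8, 13): λ = (3·8² + 32)/(2·13) ≡ 2/26. 26⁻¹ ≡ 10 (mod 37) since 26·10 = 260 ≡ 1, so λ ≡ 2·10 ≡ 20.
  x = λ² - 8 - 8 = 400 - 16 ≡ 14; y = λ·(8 - 14) - 13 ≡ 15. → (14, 15)
3A: (14, 15) + (8, 13). λ = (13 - 15)/(8 - 14) ≡ 35/31 mod 37. 31⁻¹ ≡ 6 (mod 37) since 31·6 = 186 ≡ 1, so λ ≡ 25.
  x = λ² - 14 - 8 = 625 - 22 ≡ 11; y = λ·(14 - 11) - 15 ≡ 23. → (11, 23)
3A = (11, 23).
Next 3B:
Repeated addition: build up to 3B.
2B: tangent at (12, 25): λ = (3·12² + 32)/(2·25) ≡ 20/13. 13⁻¹ ≡ 20 (mod 37) since 13·20 = 260 ≡ 1, so λ ≡ 20·20 ≡ 30.
  x = λ² - 12 - 12 = 900 - 24 ≡ 25; y = λ·(12 - 25) - 25 ≡ 29. → (25, 29)
3B: (25, 29) + (12, 25). λ = (25 - 29)/(12 - 25) ≡ 33/24 mod 37. 24⁻¹ ≡ 17 (mod 37) since 24·17 = 408 ≡ 1, so λ ≡ 6.
  x = λ² - 25 - 12 = 36 - 37 ≡ 36; y = λ·(25 - 36) - 29 ≡ 16. → (36, 16)
3B = (36, 16).
Finally 3A + 3B:
(11, 23) + (36, 16). λ = (16 - 23)/(36 - 11) ≡ 30/25 mod 37. 25⁻¹ ≡ 3 (mod 37) since 25·3 = 75 ≡ 1, so λ ≡ 16.
  x = λ² - 11 - 36 = 256 - 47 ≡ 24; y = λ·(11 - 24) - 23 ≡ 28. → (24, 28)

(24, 28)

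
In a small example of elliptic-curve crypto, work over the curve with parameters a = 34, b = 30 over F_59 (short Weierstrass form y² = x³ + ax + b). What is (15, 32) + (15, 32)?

tangent at (15, 32): λ = (3·15² + 34)/(2·32) ≡ 1/5. 5⁻¹ ≡ 12 (mod 59) since 5·12 = 60 ≡ 1, so λ ≡ 1·12 ≡ 12.
  x = λ² - 15 - 15 = 144 - 30 ≡ 55; y = λ·(15 - 55) - 32 ≡ 19. → (55, 19)

(55, 19)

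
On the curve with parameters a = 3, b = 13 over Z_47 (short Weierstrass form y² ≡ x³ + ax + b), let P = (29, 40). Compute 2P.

tangent at (29, 40): λ = (3·29² + 3)/(2·40) ≡ 35/33. 33⁻¹ ≡ 10 (mod 47), so λ ≡ 35·10 ≡ 21.
  x = λ² - 29 - 29 = 441 - 58 ≡ 7; y = λ·(29 - 7) - 40 ≡ 46. → (7, 46)

(7, 46)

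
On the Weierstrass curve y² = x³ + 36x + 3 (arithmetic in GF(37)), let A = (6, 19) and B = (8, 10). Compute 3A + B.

First 3A:
Repeated addition: build up to 3A.
2A: tangent at (6, 19): λ = (3·6² + 36)/(2·19) ≡ 33/1. 1⁻¹ ≡ 1 (mod 37), so λ ≡ 33·1 ≡ 33.
  x = λ² - 6 - 6 = 1089 - 12 ≡ 4; y = λ·(6 - 4) - 19 ≡ 10. → (4, 10)
3A: (4, 10) + (6, 19). λ = (19 - 10)/(6 - 4) ≡ 9/2 mod 37. 2⁻¹ ≡ 19 (mod 37), so λ ≡ 23.
  x = λ² - 4 - 6 = 529 - 10 ≡ 1; y = λ·(4 - 1) - 10 ≡ 22. → (1, 22)
3A = (1, 22).
Finally 3A + B:
(1, 22) + (8, 10). λ = (10 - 22)/(8 - 1) ≡ 25/7 mod 37. 7⁻¹ ≡ 16 (mod 37) since 7·16 = 112 ≡ 1, so λ ≡ 30.
  x = λ² - 1 - 8 = 900 - 9 ≡ 3; y = λ·(1 - 3) - 22 ≡ 29. → (3, 29)

(3, 29)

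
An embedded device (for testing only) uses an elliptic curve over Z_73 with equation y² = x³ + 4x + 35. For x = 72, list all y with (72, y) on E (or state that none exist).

none

x³ + 4x + 35 = 373571 ≡ 30 (mod 73).
30 is a non-residue mod 73; no y exists.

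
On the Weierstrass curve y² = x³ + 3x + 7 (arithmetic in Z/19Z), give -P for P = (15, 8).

-(15, 8) = (15, -8 mod 19) = (15, 11).

(15, 11)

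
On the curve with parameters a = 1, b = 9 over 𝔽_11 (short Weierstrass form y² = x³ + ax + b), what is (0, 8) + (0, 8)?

tangent at (0, 8): λ = (3·0² + 1)/(2·8) ≡ 1/5. 5⁻¹ ≡ 9 (mod 11), so λ ≡ 1·9 ≡ 9.
  x = λ² - 0 - 0 = 81 - 0 ≡ 4; y = λ·(0 - 4) - 8 ≡ 0. → (4, 0)

(4, 0)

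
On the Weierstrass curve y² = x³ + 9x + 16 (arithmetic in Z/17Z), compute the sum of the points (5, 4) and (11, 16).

(5, 13)

(5, 4) + (11, 16). λ = (16 - 4)/(11 - 5) ≡ 12/6 mod 17. 6⁻¹ ≡ 3 (mod 17), so λ ≡ 2.
  x = λ² - 5 - 11 = 4 - 16 ≡ 5; y = λ·(5 - 5) - 4 ≡ 13. → (5, 13)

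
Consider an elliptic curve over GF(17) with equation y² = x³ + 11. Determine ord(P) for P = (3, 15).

9

2P: tangent at (3, 15): λ = (3·3² + 0)/(2·15) ≡ 10/13. 13⁻¹ ≡ 4 (mod 17), so λ ≡ 10·4 ≡ 6.
  x = λ² - 3 - 3 = 36 - 6 ≡ 13; y = λ·(3 - 13) - 15 ≡ 10. → (13, 10)
3P: (13, 10) + (3, 15). λ = (15 - 10)/(3 - 13) ≡ 5/7 mod 17. 7⁻¹ ≡ 5 (mod 17) since 7·5 = 35 ≡ 1, so λ ≡ 8.
  x = λ² - 13 - 3 = 64 - 16 ≡ 14; y = λ·(13 - 14) - 10 ≡ 16. → (14, 16)
4P: (14, 16) + (3, 15). λ = (15 - 16)/(3 - 14) ≡ 16/6 mod 17. 6⁻¹ ≡ 3 (mod 17), so λ ≡ 14.
  x = λ² - 14 - 3 = 196 - 17 ≡ 9; y = λ·(14 - 9) - 16 ≡ 3. → (9, 3)
5P: (9, 3) + (3, 15). λ = (15 - 3)/(3 - 9) ≡ 12/11 mod 17. 11⁻¹ ≡ 14 (mod 17), so λ ≡ 15.
  x = λ² - 9 - 3 = 225 - 12 ≡ 9; y = λ·(9 - 9) - 3 ≡ 14. → (9, 14)
6P: (9, 14) + (3, 15). λ = (15 - 14)/(3 - 9) ≡ 1/11 mod 17. 11⁻¹ ≡ 14 (mod 17) since 11·14 = 154 ≡ 1, so λ ≡ 14.
  x = λ² - 9 - 3 = 196 - 12 ≡ 14; y = λ·(9 - 14) - 14 ≡ 1. → (14, 1)
7P: (14, 1) + (3, 15). λ = (15 - 1)/(3 - 14) ≡ 14/6 mod 17. 6⁻¹ ≡ 3 (mod 17) since 6·3 = 18 ≡ 1, so λ ≡ 8.
  x = λ² - 14 - 3 = 64 - 17 ≡ 13; y = λ·(14 - 13) - 1 ≡ 7. → (13, 7)
8P: (13, 7) + (3, 15). λ = (15 - 7)/(3 - 13) ≡ 8/7 mod 17. 7⁻¹ ≡ 5 (mod 17), so λ ≡ 6.
  x = λ² - 13 - 3 = 36 - 16 ≡ 3; y = λ·(13 - 3) - 7 ≡ 2. → (3, 2)
9P: (3, 2) + (3, 15): same x and y₁ ≡ -y₂, so the sum is ∞.
9P = ∞, so the order is 9.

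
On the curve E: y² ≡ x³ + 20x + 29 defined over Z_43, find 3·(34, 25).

Write P = (34, 25).
Repeated addition: build up to 3P.
2P: tangent at (34, 25): λ = (3·34² + 20)/(2·25) ≡ 5/7. 7⁻¹ ≡ 37 (mod 43) since 7·37 = 259 ≡ 1, so λ ≡ 5·37 ≡ 13.
  x = λ² - 34 - 34 = 169 - 68 ≡ 15; y = λ·(34 - 15) - 25 ≡ 7. → (15, 7)
3P: (15, 7) + (34, 25). λ = (25 - 7)/(34 - 15) ≡ 18/19 mod 43. 19⁻¹ ≡ 34 (mod 43) since 19·34 = 646 ≡ 1, so λ ≡ 10.
  x = λ² - 15 - 34 = 100 - 49 ≡ 8; y = λ·(15 - 8) - 7 ≡ 20. → (8, 20)

(8, 20)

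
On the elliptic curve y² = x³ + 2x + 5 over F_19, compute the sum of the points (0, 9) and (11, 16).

(0, 9) + (11, 16). λ = (16 - 9)/(11 - 0) ≡ 7/11 mod 19. 11⁻¹ ≡ 7 (mod 19), so λ ≡ 11.
  x = λ² - 0 - 11 = 121 - 11 ≡ 15; y = λ·(0 - 15) - 9 ≡ 16. → (15, 16)

(15, 16)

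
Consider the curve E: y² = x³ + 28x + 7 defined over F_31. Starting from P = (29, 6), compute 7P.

(7, 22)

Double-and-add on 7 = (111)₂. Start with P = (29, 6) for the leading 1-bit.
double: tangent at (29, 6): λ = (3·29² + 28)/(2·6) ≡ 9/12. 12⁻¹ ≡ 13 (mod 31), so λ ≡ 9·13 ≡ 24.
  x = λ² - 29 - 29 = 576 - 58 ≡ 22; y = λ·(29 - 22) - 6 ≡ 7. → (22, 7)
add P: (22, 7) + (29, 6). λ = (6 - 7)/(29 - 22) ≡ 30/7 mod 31. 7⁻¹ ≡ 9 (mod 31), so λ ≡ 22.
  x = λ² - 22 - 29 = 484 - 51 ≡ 30; y = λ·(22 - 30) - 7 ≡ 3. → (30, 3)
double: tangent at (30, 3): λ = (3·30² + 28)/(2·3) ≡ 0/6. 6⁻¹ ≡ 26 (mod 31) since 6·26 = 156 ≡ 1, so λ ≡ 0·26 ≡ 0.
  x = λ² - 30 - 30 = 0 - 60 ≡ 2; y = λ·(30 - 2) - 3 ≡ 28. → (2, 28)
add P: (2, 28) + (29, 6). λ = (6 - 28)/(29 - 2) ≡ 9/27 mod 31. 27⁻¹ ≡ 23 (mod 31) since 27·23 = 621 ≡ 1, so λ ≡ 21.
  x = λ² - 2 - 29 = 441 - 31 ≡ 7; y = λ·(2 - 7) - 28 ≡ 22. → (7, 22)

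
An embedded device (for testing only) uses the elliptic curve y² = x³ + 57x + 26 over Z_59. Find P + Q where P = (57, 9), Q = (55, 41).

(26, 26)

(57, 9) + (55, 41). λ = (41 - 9)/(55 - 57) ≡ 32/57 mod 59. 57⁻¹ ≡ 29 (mod 59), so λ ≡ 43.
  x = λ² - 57 - 55 = 1849 - 112 ≡ 26; y = λ·(57 - 26) - 9 ≡ 26. → (26, 26)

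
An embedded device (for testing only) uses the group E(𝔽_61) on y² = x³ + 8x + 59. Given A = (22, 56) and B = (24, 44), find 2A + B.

(2, 12)

First 2A:
Repeated addition: build up to 2A.
2A: tangent at (22, 56): λ = (3·22² + 8)/(2·56) ≡ 57/51. 51⁻¹ ≡ 6 (mod 61), so λ ≡ 57·6 ≡ 37.
  x = λ² - 22 - 22 = 1369 - 44 ≡ 44; y = λ·(22 - 44) - 56 ≡ 45. → (44, 45)
2A = (44, 45).
Finally 2A + B:
(44, 45) + (24, 44). λ = (44 - 45)/(24 - 44) ≡ 60/41 mod 61. 41⁻¹ ≡ 3 (mod 61), so λ ≡ 58.
  x = λ² - 44 - 24 = 3364 - 68 ≡ 2; y = λ·(44 - 2) - 45 ≡ 12. → (2, 12)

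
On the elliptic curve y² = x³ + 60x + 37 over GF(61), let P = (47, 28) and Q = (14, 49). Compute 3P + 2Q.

(11, 25)

First 3P:
Repeated addition: build up to 3P.
2P: tangent at (47, 28): λ = (3·47² + 60)/(2·28) ≡ 38/56. 56⁻¹ ≡ 12 (mod 61) since 56·12 = 672 ≡ 1, so λ ≡ 38·12 ≡ 29.
  x = λ² - 47 - 47 = 841 - 94 ≡ 15; y = λ·(47 - 15) - 28 ≡ 46. → (15, 46)
3P: (15, 46) + (47, 28). λ = (28 - 46)/(47 - 15) ≡ 43/32 mod 61. 32⁻¹ ≡ 21 (mod 61), so λ ≡ 49.
  x = λ² - 15 - 47 = 2401 - 62 ≡ 21; y = λ·(15 - 21) - 46 ≡ 26. → (21, 26)
3P = (21, 26).
Next 2Q:
Repeated addition: build up to 2Q.
2Q: tangent at (14, 49): λ = (3·14² + 60)/(2·49) ≡ 38/37. 37⁻¹ ≡ 33 (mod 61), so λ ≡ 38·33 ≡ 34.
  x = λ² - 14 - 14 = 1156 - 28 ≡ 30; y = λ·(14 - 30) - 49 ≡ 17. → (30, 17)
2Q = (30, 17).
Finally 3P + 2Q:
(21, 26) + (30, 17). λ = (17 - 26)/(30 - 21) ≡ 52/9 mod 61. 9⁻¹ ≡ 34 (mod 61) since 9·34 = 306 ≡ 1, so λ ≡ 60.
  x = λ² - 21 - 30 = 3600 - 51 ≡ 11; y = λ·(21 - 11) - 26 ≡ 25. → (11, 25)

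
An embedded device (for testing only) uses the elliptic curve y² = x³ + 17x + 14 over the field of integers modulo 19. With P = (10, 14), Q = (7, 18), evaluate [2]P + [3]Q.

First 2P:
Repeated addition: build up to 2P.
2P: tangent at (10, 14): λ = (3·10² + 17)/(2·14) ≡ 13/9. 9⁻¹ ≡ 17 (mod 19), so λ ≡ 13·17 ≡ 12.
  x = λ² - 10 - 10 = 144 - 20 ≡ 10; y = λ·(10 - 10) - 14 ≡ 5. → (10, 5)
2P = (10, 5).
Next 3Q:
Repeated addition: build up to 3Q.
2Q: tangent at (7, 18): λ = (3·7² + 17)/(2·18) ≡ 12/17. 17⁻¹ ≡ 9 (mod 19) since 17·9 = 153 ≡ 1, so λ ≡ 12·9 ≡ 13.
  x = λ² - 7 - 7 = 169 - 14 ≡ 3; y = λ·(7 - 3) - 18 ≡ 15. → (3, 15)
3Q: (3, 15) + (7, 18). λ = (18 - 15)/(7 - 3) ≡ 3/4 mod 19. 4⁻¹ ≡ 5 (mod 19), so λ ≡ 15.
  x = λ² - 3 - 7 = 225 - 10 ≡ 6; y = λ·(3 - 6) - 15 ≡ 16. → (6, 16)
3Q = (6, 16).
Finally 2P + 3Q:
(10, 5) + (6, 16). λ = (16 - 5)/(6 - 10) ≡ 11/15 mod 19. 15⁻¹ ≡ 14 (mod 19) since 15·14 = 210 ≡ 1, so λ ≡ 2.
  x = λ² - 10 - 6 = 4 - 16 ≡ 7; y = λ·(10 - 7) - 5 ≡ 1. → (7, 1)

(7, 1)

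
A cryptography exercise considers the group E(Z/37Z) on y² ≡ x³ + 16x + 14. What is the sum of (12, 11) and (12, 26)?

O

The two points share x = 12 and their y-coordinates satisfy 11 + 26 ≡ 0 (mod 37), so they are inverses. Their sum is O.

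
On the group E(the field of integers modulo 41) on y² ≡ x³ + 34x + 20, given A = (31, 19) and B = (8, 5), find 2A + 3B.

(21, 27)

First 2A:
Repeated addition: build up to 2A.
2A: tangent at (31, 19): λ = (3·31² + 34)/(2·19) ≡ 6/38. 38⁻¹ ≡ 27 (mod 41), so λ ≡ 6·27 ≡ 39.
  x = λ² - 31 - 31 = 1521 - 62 ≡ 24; y = λ·(31 - 24) - 19 ≡ 8. → (24, 8)
2A = (24, 8).
Next 3B:
Repeated addition: build up to 3B.
2B: tangent at (8, 5): λ = (3·8² + 34)/(2·5) ≡ 21/10. 10⁻¹ ≡ 37 (mod 41), so λ ≡ 21·37 ≡ 39.
  x = λ² - 8 - 8 = 1521 - 16 ≡ 29; y = λ·(8 - 29) - 5 ≡ 37. → (29, 37)
3B: (29, 37) + (8, 5). λ = (5 - 37)/(8 - 29) ≡ 9/20 mod 41. 20⁻¹ ≡ 39 (mod 41) since 20·39 = 780 ≡ 1, so λ ≡ 23.
  x = λ² - 29 - 8 = 529 - 37 ≡ 0; y = λ·(29 - 0) - 37 ≡ 15. → (0, 15)
3B = (0, 15).
Finally 2A + 3B:
(24, 8) + (0, 15). λ = (15 - 8)/(0 - 24) ≡ 7/17 mod 41. 17⁻¹ ≡ 29 (mod 41), so λ ≡ 39.
  x = λ² - 24 - 0 = 1521 - 24 ≡ 21; y = λ·(24 - 21) - 8 ≡ 27. → (21, 27)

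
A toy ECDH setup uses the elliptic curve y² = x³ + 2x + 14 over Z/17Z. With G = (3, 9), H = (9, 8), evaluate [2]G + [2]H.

(5, 8)

First 2G:
Repeated addition: build up to 2G.
2G: tangent at (3, 9): λ = (3·3² + 2)/(2·9) ≡ 12/1. 1⁻¹ ≡ 1 (mod 17) since 1·1 = 1 ≡ 1, so λ ≡ 12·1 ≡ 12.
  x = λ² - 3 - 3 = 144 - 6 ≡ 2; y = λ·(3 - 2) - 9 ≡ 3. → (2, 3)
2G = (2, 3).
Next 2H:
Repeated addition: build up to 2H.
2H: tangent at (9, 8): λ = (3·9² + 2)/(2·8) ≡ 7/16. 16⁻¹ ≡ 16 (mod 17) since 16·16 = 256 ≡ 1, so λ ≡ 7·16 ≡ 10.
  x = λ² - 9 - 9 = 100 - 18 ≡ 14; y = λ·(9 - 14) - 8 ≡ 10. → (14, 10)
2H = (14, 10).
Finally 2G + 2H:
(2, 3) + (14, 10). λ = (10 - 3)/(14 - 2) ≡ 7/12 mod 17. 12⁻¹ ≡ 10 (mod 17), so λ ≡ 2.
  x = λ² - 2 - 14 = 4 - 16 ≡ 5; y = λ·(2 - 5) - 3 ≡ 8. → (5, 8)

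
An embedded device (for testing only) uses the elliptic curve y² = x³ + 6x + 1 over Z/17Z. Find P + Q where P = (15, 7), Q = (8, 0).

(15, 7) + (8, 0). λ = (0 - 7)/(8 - 15) ≡ 10/10 mod 17. 10⁻¹ ≡ 12 (mod 17) since 10·12 = 120 ≡ 1, so λ ≡ 1.
  x = λ² - 15 - 8 = 1 - 23 ≡ 12; y = λ·(15 - 12) - 7 ≡ 13. → (12, 13)

(12, 13)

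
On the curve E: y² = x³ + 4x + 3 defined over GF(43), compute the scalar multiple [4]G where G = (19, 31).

(27, 10)

Double-and-add on 4 = (100)₂. Start with G = (19, 31) for the leading 1-bit.
double: tangent at (19, 31): λ = (3·19² + 4)/(2·31) ≡ 12/19. 19⁻¹ ≡ 34 (mod 43), so λ ≡ 12·34 ≡ 21.
  x = λ² - 19 - 19 = 441 - 38 ≡ 16; y = λ·(19 - 16) - 31 ≡ 32. → (16, 32)
double: tangent at (16, 32): λ = (3·16² + 4)/(2·32) ≡ 41/21. 21⁻¹ ≡ 41 (mod 43), so λ ≡ 41·41 ≡ 4.
  x = λ² - 16 - 16 = 16 - 32 ≡ 27; y = λ·(16 - 27) - 32 ≡ 10. → (27, 10)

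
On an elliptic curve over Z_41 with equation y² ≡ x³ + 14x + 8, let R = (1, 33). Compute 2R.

tangent at (1, 33): λ = (3·1² + 14)/(2·33) ≡ 17/25. 25⁻¹ ≡ 23 (mod 41), so λ ≡ 17·23 ≡ 22.
  x = λ² - 1 - 1 = 484 - 2 ≡ 31; y = λ·(1 - 31) - 33 ≡ 4. → (31, 4)

(31, 4)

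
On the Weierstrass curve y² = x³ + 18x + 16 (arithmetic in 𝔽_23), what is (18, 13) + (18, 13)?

tangent at (18, 13): λ = (3·18² + 18)/(2·13) ≡ 1/3. 3⁻¹ ≡ 8 (mod 23) since 3·8 = 24 ≡ 1, so λ ≡ 1·8 ≡ 8.
  x = λ² - 18 - 18 = 64 - 36 ≡ 5; y = λ·(18 - 5) - 13 ≡ 22. → (5, 22)

(5, 22)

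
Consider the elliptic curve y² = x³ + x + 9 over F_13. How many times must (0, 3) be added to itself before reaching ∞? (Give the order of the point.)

7

2P: tangent at (0, 3): λ = (3·0² + 1)/(2·3) ≡ 1/6. 6⁻¹ ≡ 11 (mod 13) since 6·11 = 66 ≡ 1, so λ ≡ 1·11 ≡ 11.
  x = λ² - 0 - 0 = 121 - 0 ≡ 4; y = λ·(0 - 4) - 3 ≡ 5. → (4, 5)
3P: (4, 5) + (0, 3). λ = (3 - 5)/(0 - 4) ≡ 11/9 mod 13. 9⁻¹ ≡ 3 (mod 13), so λ ≡ 7.
  x = λ² - 4 - 0 = 49 - 4 ≡ 6; y = λ·(4 - 6) - 5 ≡ 7. → (6, 7)
4P: (6, 7) + (0, 3). λ = (3 - 7)/(0 - 6) ≡ 9/7 mod 13. 7⁻¹ ≡ 2 (mod 13), so λ ≡ 5.
  x = λ² - 6 - 0 = 25 - 6 ≡ 6; y = λ·(6 - 6) - 7 ≡ 6. → (6, 6)
5P: (6, 6) + (0, 3). λ = (3 - 6)/(0 - 6) ≡ 10/7 mod 13. 7⁻¹ ≡ 2 (mod 13), so λ ≡ 7.
  x = λ² - 6 - 0 = 49 - 6 ≡ 4; y = λ·(6 - 4) - 6 ≡ 8. → (4, 8)
6P: (4, 8) + (0, 3). λ = (3 - 8)/(0 - 4) ≡ 8/9 mod 13. 9⁻¹ ≡ 3 (mod 13), so λ ≡ 11.
  x = λ² - 4 - 0 = 121 - 4 ≡ 0; y = λ·(4 - 0) - 8 ≡ 10. → (0, 10)
7P: (0, 10) + (0, 3): same x and y₁ ≡ -y₂, so the sum is ∞.
7P = ∞, so the order is 7.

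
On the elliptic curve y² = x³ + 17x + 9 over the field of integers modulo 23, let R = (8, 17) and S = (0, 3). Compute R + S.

(8, 17) + (0, 3). λ = (3 - 17)/(0 - 8) ≡ 9/15 mod 23. 15⁻¹ ≡ 20 (mod 23), so λ ≡ 19.
  x = λ² - 8 - 0 = 361 - 8 ≡ 8; y = λ·(8 - 8) - 17 ≡ 6. → (8, 6)

(8, 6)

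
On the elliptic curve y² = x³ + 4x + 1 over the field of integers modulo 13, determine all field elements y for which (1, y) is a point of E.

none

x³ + 4x + 1 = 6 ≡ 6 (mod 13).
6 is a non-residue mod 13; no y exists.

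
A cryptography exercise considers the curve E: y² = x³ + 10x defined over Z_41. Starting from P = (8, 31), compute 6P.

(20, 0)

Repeated addition: build up to 6P.
2P: tangent at (8, 31): λ = (3·8² + 10)/(2·31) ≡ 38/21. 21⁻¹ ≡ 2 (mod 41) since 21·2 = 42 ≡ 1, so λ ≡ 38·2 ≡ 35.
  x = λ² - 8 - 8 = 1225 - 16 ≡ 20; y = λ·(8 - 20) - 31 ≡ 0. → (20, 0)
3P: (20, 0) + (8, 31). λ = (31 - 0)/(8 - 20) ≡ 31/29 mod 41. 29⁻¹ ≡ 17 (mod 41) since 29·17 = 493 ≡ 1, so λ ≡ 35.
  x = λ² - 20 - 8 = 1225 - 28 ≡ 8; y = λ·(20 - 8) - 0 ≡ 10. → (8, 10)
4P: (8, 10) + (8, 31): same x and y₁ ≡ -y₂, so the sum is the point at infinity.
5P: the point at infinity + (8, 31) = (8, 31) (identity).
6P: tangent at (8, 31): λ = (3·8² + 10)/(2·31) ≡ 38/21. 21⁻¹ ≡ 2 (mod 41) since 21·2 = 42 ≡ 1, so λ ≡ 38·2 ≡ 35.
  x = λ² - 8 - 8 = 1225 - 16 ≡ 20; y = λ·(8 - 20) - 31 ≡ 0. → (20, 0)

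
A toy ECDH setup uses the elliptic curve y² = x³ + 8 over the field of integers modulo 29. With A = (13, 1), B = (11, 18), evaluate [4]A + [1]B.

First 4A:
Double-and-add on 4 = (100)₂. Start with A = (13, 1) for the leading 1-bit.
double: tangent at (13, 1): λ = (3·13² + 0)/(2·1) ≡ 14/2. 2⁻¹ ≡ 15 (mod 29), so λ ≡ 14·15 ≡ 7.
  x = λ² - 13 - 13 = 49 - 26 ≡ 23; y = λ·(13 - 23) - 1 ≡ 16. → (23, 16)
double: tangent at (23, 16): λ = (3·23² + 0)/(2·16) ≡ 21/3. 3⁻¹ ≡ 10 (mod 29) since 3·10 = 30 ≡ 1, so λ ≡ 21·10 ≡ 7.
  x = λ² - 23 - 23 = 49 - 46 ≡ 3; y = λ·(23 - 3) - 16 ≡ 8. → (3, 8)
4A = (3, 8).
Finally 4A + B:
(3, 8) + (11, 18). λ = (18 - 8)/(11 - 3) ≡ 10/8 mod 29. 8⁻¹ ≡ 11 (mod 29), so λ ≡ 23.
  x = λ² - 3 - 11 = 529 - 14 ≡ 22; y = λ·(3 - 22) - 8 ≡ 19. → (22, 19)

(22, 19)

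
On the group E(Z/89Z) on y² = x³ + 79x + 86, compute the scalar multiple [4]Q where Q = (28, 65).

Double-and-add on 4 = (100)₂. Start with Q = (28, 65) for the leading 1-bit.
double: tangent at (28, 65): λ = (3·28² + 79)/(2·65) ≡ 28/41. 41⁻¹ ≡ 76 (mod 89), so λ ≡ 28·76 ≡ 81.
  x = λ² - 28 - 28 = 6561 - 56 ≡ 8; y = λ·(28 - 8) - 65 ≡ 42. → (8, 42)
double: tangent at (8, 42): λ = (3·8² + 79)/(2·42) ≡ 4/84. 84⁻¹ ≡ 71 (mod 89) since 84·71 = 5964 ≡ 1, so λ ≡ 4·71 ≡ 17.
  x = λ² - 8 - 8 = 289 - 16 ≡ 6; y = λ·(8 - 6) - 42 ≡ 81. → (6, 81)

(6, 81)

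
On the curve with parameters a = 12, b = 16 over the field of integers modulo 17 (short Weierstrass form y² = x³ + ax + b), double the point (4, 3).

tangent at (4, 3): λ = (3·4² + 12)/(2·3) ≡ 9/6. 6⁻¹ ≡ 3 (mod 17) since 6·3 = 18 ≡ 1, so λ ≡ 9·3 ≡ 10.
  x = λ² - 4 - 4 = 100 - 8 ≡ 7; y = λ·(4 - 7) - 3 ≡ 1. → (7, 1)

(7, 1)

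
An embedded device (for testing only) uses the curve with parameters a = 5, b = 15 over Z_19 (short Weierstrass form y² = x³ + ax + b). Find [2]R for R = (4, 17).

(12, 13)

tangent at (4, 17): λ = (3·4² + 5)/(2·17) ≡ 15/15. 15⁻¹ ≡ 14 (mod 19) since 15·14 = 210 ≡ 1, so λ ≡ 15·14 ≡ 1.
  x = λ² - 4 - 4 = 1 - 8 ≡ 12; y = λ·(4 - 12) - 17 ≡ 13. → (12, 13)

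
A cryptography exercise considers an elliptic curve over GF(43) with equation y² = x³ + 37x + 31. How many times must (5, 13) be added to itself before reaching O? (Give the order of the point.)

2P: tangent at (5, 13): λ = (3·5² + 37)/(2·13) ≡ 26/26. 26⁻¹ ≡ 5 (mod 43) since 26·5 = 130 ≡ 1, so λ ≡ 26·5 ≡ 1.
  x = λ² - 5 - 5 = 1 - 10 ≡ 34; y = λ·(5 - 34) - 13 ≡ 1. → (34, 1)
3P: (34, 1) + (5, 13). λ = (13 - 1)/(5 - 34) ≡ 12/14 mod 43. 14⁻¹ ≡ 40 (mod 43) since 14·40 = 560 ≡ 1, so λ ≡ 7.
  x = λ² - 34 - 5 = 49 - 39 ≡ 10; y = λ·(34 - 10) - 1 ≡ 38. → (10, 38)
4P: (10, 38) + (5, 13). λ = (13 - 38)/(5 - 10) ≡ 18/38 mod 43. 38⁻¹ ≡ 17 (mod 43), so λ ≡ 5.
  x = λ² - 10 - 5 = 25 - 15 ≡ 10; y = λ·(10 - 10) - 38 ≡ 5. → (10, 5)
5P: (10, 5) + (5, 13). λ = (13 - 5)/(5 - 10) ≡ 8/38 mod 43. 38⁻¹ ≡ 17 (mod 43) since 38·17 = 646 ≡ 1, so λ ≡ 7.
  x = λ² - 10 - 5 = 49 - 15 ≡ 34; y = λ·(10 - 34) - 5 ≡ 42. → (34, 42)
6P: (34, 42) + (5, 13). λ = (13 - 42)/(5 - 34) ≡ 14/14 mod 43. 14⁻¹ ≡ 40 (mod 43), so λ ≡ 1.
  x = λ² - 34 - 5 = 1 - 39 ≡ 5; y = λ·(34 - 5) - 42 ≡ 30. → (5, 30)
7P: (5, 30) + (5, 13): same x and y₁ ≡ -y₂, so the sum is O.
7P = O, so the order is 7.

7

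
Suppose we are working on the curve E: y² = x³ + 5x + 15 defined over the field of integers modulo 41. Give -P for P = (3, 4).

-(3, 4) = (3, -4 mod 41) = (3, 37).

(3, 37)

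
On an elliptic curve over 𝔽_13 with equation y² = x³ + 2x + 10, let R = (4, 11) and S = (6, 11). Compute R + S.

(4, 11) + (6, 11). λ = (11 - 11)/(6 - 4) ≡ 0/2 mod 13. 2⁻¹ ≡ 7 (mod 13) since 2·7 = 14 ≡ 1, so λ ≡ 0.
  x = λ² - 4 - 6 = 0 - 10 ≡ 3; y = λ·(4 - 3) - 11 ≡ 2. → (3, 2)

(3, 2)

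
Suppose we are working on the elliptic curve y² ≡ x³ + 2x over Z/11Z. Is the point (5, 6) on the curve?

y² = 6² ≡ 3; x³ + 2x + 0 = 135 ≡ 3 (mod 11). 3 = 3.

yes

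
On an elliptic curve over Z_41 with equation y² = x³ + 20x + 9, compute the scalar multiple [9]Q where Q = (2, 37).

(38, 2)

Double-and-add on 9 = (1001)₂. Start with Q = (2, 37) for the leading 1-bit.
double: tangent at (2, 37): λ = (3·2² + 20)/(2·37) ≡ 32/33. 33⁻¹ ≡ 5 (mod 41), so λ ≡ 32·5 ≡ 37.
  x = λ² - 2 - 2 = 1369 - 4 ≡ 12; y = λ·(2 - 12) - 37 ≡ 3. → (12, 3)
double: tangent at (12, 3): λ = (3·12² + 20)/(2·3) ≡ 1/6. 6⁻¹ ≡ 7 (mod 41) since 6·7 = 42 ≡ 1, so λ ≡ 1·7 ≡ 7.
  x = λ² - 12 - 12 = 49 - 24 ≡ 25; y = λ·(12 - 25) - 3 ≡ 29. → (25, 29)
double: tangent at (25, 29): λ = (3·25² + 20)/(2·29) ≡ 9/17. 17⁻¹ ≡ 29 (mod 41), so λ ≡ 9·29 ≡ 15.
  x = λ² - 25 - 25 = 225 - 50 ≡ 11; y = λ·(25 - 11) - 29 ≡ 17. → (11, 17)
add Q: (11, 17) + (2, 37). λ = (37 - 17)/(2 - 11) ≡ 20/32 mod 41. 32⁻¹ ≡ 9 (mod 41), so λ ≡ 16.
  x = λ² - 11 - 2 = 256 - 13 ≡ 38; y = λ·(11 - 38) - 17 ≡ 2. → (38, 2)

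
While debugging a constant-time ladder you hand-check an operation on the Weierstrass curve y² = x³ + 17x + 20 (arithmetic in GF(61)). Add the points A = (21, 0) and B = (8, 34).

(54, 30)

(21, 0) + (8, 34). λ = (34 - 0)/(8 - 21) ≡ 34/48 mod 61. 48⁻¹ ≡ 14 (mod 61) since 48·14 = 672 ≡ 1, so λ ≡ 49.
  x = λ² - 21 - 8 = 2401 - 29 ≡ 54; y = λ·(21 - 54) - 0 ≡ 30. → (54, 30)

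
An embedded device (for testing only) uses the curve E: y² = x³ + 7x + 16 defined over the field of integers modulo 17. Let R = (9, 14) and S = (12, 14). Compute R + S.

(9, 14) + (12, 14). λ = (14 - 14)/(12 - 9) ≡ 0/3 mod 17. 3⁻¹ ≡ 6 (mod 17), so λ ≡ 0.
  x = λ² - 9 - 12 = 0 - 21 ≡ 13; y = λ·(9 - 13) - 14 ≡ 3. → (13, 3)

(13, 3)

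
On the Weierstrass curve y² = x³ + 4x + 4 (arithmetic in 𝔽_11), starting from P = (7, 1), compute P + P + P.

Repeated addition: build up to 3P.
2P: tangent at (7, 1): λ = (3·7² + 4)/(2·1) ≡ 8/2. 2⁻¹ ≡ 6 (mod 11) since 2·6 = 12 ≡ 1, so λ ≡ 8·6 ≡ 4.
  x = λ² - 7 - 7 = 16 - 14 ≡ 2; y = λ·(7 - 2) - 1 ≡ 8. → (2, 8)
3P: (2, 8) + (7, 1). λ = (1 - 8)/(7 - 2) ≡ 4/5 mod 11. 5⁻¹ ≡ 9 (mod 11) since 5·9 = 45 ≡ 1, so λ ≡ 3.
  x = λ² - 2 - 7 = 9 - 9 ≡ 0; y = λ·(2 - 0) - 8 ≡ 9. → (0, 9)

(0, 9)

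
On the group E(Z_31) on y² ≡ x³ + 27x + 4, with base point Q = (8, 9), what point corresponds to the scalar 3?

Repeated addition: build up to 3Q.
2Q: tangent at (8, 9): λ = (3·8² + 27)/(2·9) ≡ 2/18. 18⁻¹ ≡ 19 (mod 31), so λ ≡ 2·19 ≡ 7.
  x = λ² - 8 - 8 = 49 - 16 ≡ 2; y = λ·(8 - 2) - 9 ≡ 2. → (2, 2)
3Q: (2, 2) + (8, 9). λ = (9 - 2)/(8 - 2) ≡ 7/6 mod 31. 6⁻¹ ≡ 26 (mod 31) since 6·26 = 156 ≡ 1, so λ ≡ 27.
  x = λ² - 2 - 8 = 729 - 10 ≡ 6; y = λ·(2 - 6) - 2 ≡ 14. → (6, 14)

(6, 14)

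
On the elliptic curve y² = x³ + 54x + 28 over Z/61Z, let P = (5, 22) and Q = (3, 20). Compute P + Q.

(54, 51)

(5, 22) + (3, 20). λ = (20 - 22)/(3 - 5) ≡ 59/59 mod 61. 59⁻¹ ≡ 30 (mod 61) since 59·30 = 1770 ≡ 1, so λ ≡ 1.
  x = λ² - 5 - 3 = 1 - 8 ≡ 54; y = λ·(5 - 54) - 22 ≡ 51. → (54, 51)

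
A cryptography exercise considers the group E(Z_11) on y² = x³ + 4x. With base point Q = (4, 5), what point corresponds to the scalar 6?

Repeated addition: build up to 6Q.
2Q: tangent at (4, 5): λ = (3·4² + 4)/(2·5) ≡ 8/10. 10⁻¹ ≡ 10 (mod 11) since 10·10 = 100 ≡ 1, so λ ≡ 8·10 ≡ 3.
  x = λ² - 4 - 4 = 9 - 8 ≡ 1; y = λ·(4 - 1) - 5 ≡ 4. → (1, 4)
3Q: (1, 4) + (4, 5). λ = (5 - 4)/(4 - 1) ≡ 1/3 mod 11. 3⁻¹ ≡ 4 (mod 11), so λ ≡ 4.
  x = λ² - 1 - 4 = 16 - 5 ≡ 0; y = λ·(1 - 0) - 4 ≡ 0. → (0, 0)
4Q: (0, 0) + (4, 5). λ = (5 - 0)/(4 - 0) ≡ 5/4 mod 11. 4⁻¹ ≡ 3 (mod 11), so λ ≡ 4.
  x = λ² - 0 - 4 = 16 - 4 ≡ 1; y = λ·(0 - 1) - 0 ≡ 7. → (1, 7)
5Q: (1, 7) + (4, 5). λ = (5 - 7)/(4 - 1) ≡ 9/3 mod 11. 3⁻¹ ≡ 4 (mod 11) since 3·4 = 12 ≡ 1, so λ ≡ 3.
  x = λ² - 1 - 4 = 9 - 5 ≡ 4; y = λ·(1 - 4) - 7 ≡ 6. → (4, 6)
6Q: (4, 6) + (4, 5): same x and y₁ ≡ -y₂, so the sum is ∞.

O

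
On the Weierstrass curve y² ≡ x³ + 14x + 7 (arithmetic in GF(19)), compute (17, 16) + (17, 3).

The two points share x = 17 and their y-coordinates satisfy 16 + 3 ≡ 0 (mod 19), so they are inverses. Their sum is O.

O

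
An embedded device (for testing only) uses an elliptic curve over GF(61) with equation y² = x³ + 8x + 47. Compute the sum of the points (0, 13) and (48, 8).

(33, 40)

(0, 13) + (48, 8). λ = (8 - 13)/(48 - 0) ≡ 56/48 mod 61. 48⁻¹ ≡ 14 (mod 61) since 48·14 = 672 ≡ 1, so λ ≡ 52.
  x = λ² - 0 - 48 = 2704 - 48 ≡ 33; y = λ·(0 - 33) - 13 ≡ 40. → (33, 40)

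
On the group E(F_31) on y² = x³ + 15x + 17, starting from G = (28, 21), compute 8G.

Repeated addition: build up to 8G.
2G: tangent at (28, 21): λ = (3·28² + 15)/(2·21) ≡ 11/11. 11⁻¹ ≡ 17 (mod 31), so λ ≡ 11·17 ≡ 1.
  x = λ² - 28 - 28 = 1 - 56 ≡ 7; y = λ·(28 - 7) - 21 ≡ 0. → (7, 0)
3G: (7, 0) + (28, 21). λ = (21 - 0)/(28 - 7) ≡ 21/21 mod 31. 21⁻¹ ≡ 3 (mod 31), so λ ≡ 1.
  x = λ² - 7 - 28 = 1 - 35 ≡ 28; y = λ·(7 - 28) - 0 ≡ 10. → (28, 10)
4G: (28, 10) + (28, 21): same x and y₁ ≡ -y₂, so the sum is 𝒪.
5G: 𝒪 + (28, 21) = (28, 21) (identity).
6G: tangent at (28, 21): λ = (3·28² + 15)/(2·21) ≡ 11/11. 11⁻¹ ≡ 17 (mod 31), so λ ≡ 11·17 ≡ 1.
  x = λ² - 28 - 28 = 1 - 56 ≡ 7; y = λ·(28 - 7) - 21 ≡ 0. → (7, 0)
7G: (7, 0) + (28, 21). λ = (21 - 0)/(28 - 7) ≡ 21/21 mod 31. 21⁻¹ ≡ 3 (mod 31), so λ ≡ 1.
  x = λ² - 7 - 28 = 1 - 35 ≡ 28; y = λ·(7 - 28) - 0 ≡ 10. → (28, 10)
8G: (28, 10) + (28, 21): same x and y₁ ≡ -y₂, so the sum is 𝒪.

O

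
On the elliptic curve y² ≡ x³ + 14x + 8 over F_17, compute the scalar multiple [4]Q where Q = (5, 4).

Double-and-add on 4 = (100)₂. Start with Q = (5, 4) for the leading 1-bit.
double: tangent at (5, 4): λ = (3·5² + 14)/(2·4) ≡ 4/8. 8⁻¹ ≡ 15 (mod 17) since 8·15 = 120 ≡ 1, so λ ≡ 4·15 ≡ 9.
  x = λ² - 5 - 5 = 81 - 10 ≡ 3; y = λ·(5 - 3) - 4 ≡ 14. → (3, 14)
double: tangent at (3, 14): λ = (3·3² + 14)/(2·14) ≡ 7/11. 11⁻¹ ≡ 14 (mod 17), so λ ≡ 7·14 ≡ 13.
  x = λ² - 3 - 3 = 169 - 6 ≡ 10; y = λ·(3 - 10) - 14 ≡ 14. → (10, 14)

(10, 14)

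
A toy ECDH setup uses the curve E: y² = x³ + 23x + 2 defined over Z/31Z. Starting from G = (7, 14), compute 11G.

(29, 17)

Double-and-add on 11 = (1011)₂. Start with G = (7, 14) for the leading 1-bit.
double: tangent at (7, 14): λ = (3·7² + 23)/(2·14) ≡ 15/28. 28⁻¹ ≡ 10 (mod 31) since 28·10 = 280 ≡ 1, so λ ≡ 15·10 ≡ 26.
  x = λ² - 7 - 7 = 676 - 14 ≡ 11; y = λ·(7 - 11) - 14 ≡ 6. → (11, 6)
double: tangent at (11, 6): λ = (3·11² + 23)/(2·6) ≡ 14/12. 12⁻¹ ≡ 13 (mod 31), so λ ≡ 14·13 ≡ 27.
  x = λ² - 11 - 11 = 729 - 22 ≡ 25; y = λ·(11 - 25) - 6 ≡ 19. → (25, 19)
add G: (25, 19) + (7, 14). λ = (14 - 19)/(7 - 25) ≡ 26/13 mod 31. 13⁻¹ ≡ 12 (mod 31) since 13·12 = 156 ≡ 1, so λ ≡ 2.
  x = λ² - 25 - 7 = 4 - 32 ≡ 3; y = λ·(25 - 3) - 19 ≡ 25. → (3, 25)
double: tangent at (3, 25): λ = (3·3² + 23)/(2·25) ≡ 19/19. 19⁻¹ ≡ 18 (mod 31) since 19·18 = 342 ≡ 1, so λ ≡ 19·18 ≡ 1.
  x = λ² - 3 - 3 = 1 - 6 ≡ 26; y = λ·(3 - 26) - 25 ≡ 14. → (26, 14)
add G: (26, 14) + (7, 14). λ = (14 - 14)/(7 - 26) ≡ 0/12 mod 31. 12⁻¹ ≡ 13 (mod 31), so λ ≡ 0.
  x = λ² - 26 - 7 = 0 - 33 ≡ 29; y = λ·(26 - 29) - 14 ≡ 17. → (29, 17)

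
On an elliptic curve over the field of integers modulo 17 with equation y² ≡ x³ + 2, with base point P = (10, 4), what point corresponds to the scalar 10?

Repeated addition: build up to 10P.
2P: tangent at (10, 4): λ = (3·10² + 0)/(2·4) ≡ 11/8. 8⁻¹ ≡ 15 (mod 17) since 8·15 = 120 ≡ 1, so λ ≡ 11·15 ≡ 12.
  x = λ² - 10 - 10 = 144 - 20 ≡ 5; y = λ·(10 - 5) - 4 ≡ 5. → (5, 5)
3P: (5, 5) + (10, 4). λ = (4 - 5)/(10 - 5) ≡ 16/5 mod 17. 5⁻¹ ≡ 7 (mod 17) since 5·7 = 35 ≡ 1, so λ ≡ 10.
  x = λ² - 5 - 10 = 100 - 15 ≡ 0; y = λ·(5 - 0) - 5 ≡ 11. → (0, 11)
4P: (0, 11) + (10, 4). λ = (4 - 11)/(10 - 0) ≡ 10/10 mod 17. 10⁻¹ ≡ 12 (mod 17) since 10·12 = 120 ≡ 1, so λ ≡ 1.
  x = λ² - 0 - 10 = 1 - 10 ≡ 8; y = λ·(0 - 8) - 11 ≡ 15. → (8, 15)
5P: (8, 15) + (10, 4). λ = (4 - 15)/(10 - 8) ≡ 6/2 mod 17. 2⁻¹ ≡ 9 (mod 17), so λ ≡ 3.
  x = λ² - 8 - 10 = 9 - 18 ≡ 8; y = λ·(8 - 8) - 15 ≡ 2. → (8, 2)
6P: (8, 2) + (10, 4). λ = (4 - 2)/(10 - 8) ≡ 2/2 mod 17. 2⁻¹ ≡ 9 (mod 17), so λ ≡ 1.
  x = λ² - 8 - 10 = 1 - 18 ≡ 0; y = λ·(8 - 0) - 2 ≡ 6. → (0, 6)
7P: (0, 6) + (10, 4). λ = (4 - 6)/(10 - 0) ≡ 15/10 mod 17. 10⁻¹ ≡ 12 (mod 17), so λ ≡ 10.
  x = λ² - 0 - 10 = 100 - 10 ≡ 5; y = λ·(0 - 5) - 6 ≡ 12. → (5, 12)
8P: (5, 12) + (10, 4). λ = (4 - 12)/(10 - 5) ≡ 9/5 mod 17. 5⁻¹ ≡ 7 (mod 17) since 5·7 = 35 ≡ 1, so λ ≡ 12.
  x = λ² - 5 - 10 = 144 - 15 ≡ 10; y = λ·(5 - 10) - 12 ≡ 13. → (10, 13)
9P: (10, 13) + (10, 4): same x and y₁ ≡ -y₂, so the sum is O.
10P: O + (10, 4) = (10, 4) (identity).

(10, 4)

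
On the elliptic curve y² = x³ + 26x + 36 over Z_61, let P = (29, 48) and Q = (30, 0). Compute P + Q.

(49, 58)

(29, 48) + (30, 0). λ = (0 - 48)/(30 - 29) ≡ 13/1 mod 61. 1⁻¹ ≡ 1 (mod 61), so λ ≡ 13.
  x = λ² - 29 - 30 = 169 - 59 ≡ 49; y = λ·(29 - 49) - 48 ≡ 58. → (49, 58)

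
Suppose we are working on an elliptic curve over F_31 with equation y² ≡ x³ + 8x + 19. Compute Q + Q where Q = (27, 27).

tangent at (27, 27): λ = (3·27² + 8)/(2·27) ≡ 25/23. 23⁻¹ ≡ 27 (mod 31), so λ ≡ 25·27 ≡ 24.
  x = λ² - 27 - 27 = 576 - 54 ≡ 26; y = λ·(27 - 26) - 27 ≡ 28. → (26, 28)

(26, 28)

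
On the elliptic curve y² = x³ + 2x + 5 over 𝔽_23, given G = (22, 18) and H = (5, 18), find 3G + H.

(8, 2)

First 3G:
Repeated addition: build up to 3G.
2G: tangent at (22, 18): λ = (3·22² + 2)/(2·18) ≡ 5/13. 13⁻¹ ≡ 16 (mod 23), so λ ≡ 5·16 ≡ 11.
  x = λ² - 22 - 22 = 121 - 44 ≡ 8; y = λ·(22 - 8) - 18 ≡ 21. → (8, 21)
3G: (8, 21) + (22, 18). λ = (18 - 21)/(22 - 8) ≡ 20/14 mod 23. 14⁻¹ ≡ 5 (mod 23), so λ ≡ 8.
  x = λ² - 8 - 22 = 64 - 30 ≡ 11; y = λ·(8 - 11) - 21 ≡ 1. → (11, 1)
3G = (11, 1).
Finally 3G + H:
(11, 1) + (5, 18). λ = (18 - 1)/(5 - 11) ≡ 17/17 mod 23. 17⁻¹ ≡ 19 (mod 23), so λ ≡ 1.
  x = λ² - 11 - 5 = 1 - 16 ≡ 8; y = λ·(11 - 8) - 1 ≡ 2. → (8, 2)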